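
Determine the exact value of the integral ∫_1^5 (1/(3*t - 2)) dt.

log(13)/3

An antiderivative is F(t) = log(3*t - 2)/3.
Then F(5) - F(1) = (log(13)/3) - (0) = log(13)/3.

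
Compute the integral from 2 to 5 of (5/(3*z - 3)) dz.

10*log(2)/3

An antiderivative is F(z) = 5*log(3*z - 3)/3.
Then F(5) - F(2) = (5*log(12)/3) - (5*log(3)/3) = 10*log(2)/3.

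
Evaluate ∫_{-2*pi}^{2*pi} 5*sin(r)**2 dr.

Use the identity sin^2(r) = (1 - cos(2*r))/2.
An antiderivative is F(r) = 5*r/2 - 5*sin(2*r)/4.
Then F(2*pi) - F(-2*pi) = (5*pi) - (-5*pi) = 10*pi.

10*pi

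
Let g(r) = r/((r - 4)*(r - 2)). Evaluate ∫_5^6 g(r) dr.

Factor the denominator: r**2 - 6*r + 8 = (r - 2)(r - 4).
Partial fractions: r/((r - 4)*(r - 2)) = -1/(r - 2) + 2/(r - 4).
An antiderivative is F(r) = 2*log(r - 4) - log(r - 2).
Then F(6) - F(5) = (0) - (-log(3)) = log(3).

log(3)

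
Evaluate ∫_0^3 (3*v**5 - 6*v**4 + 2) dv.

By the power rule, an antiderivative is F(v) = v**6/2 - 6*v**5/5 + 2*v.
Then F(3) - F(0) = (789/10) - (0) = 789/10.

789/10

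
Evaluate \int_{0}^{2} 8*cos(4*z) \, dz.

2*sin(8)

Let u = 4*z, so du = 4 dz. When z = 0, u = 0; when z = 2, u = 8.
The integral becomes 2·∫ cos(u) du from 0 to 8, with antiderivative 2*sin(u).
Back in z: F(z) = 2*sin(4*z).
Then F(2) - F(0) = (2*sin(8)) - (0) = 2*sin(8).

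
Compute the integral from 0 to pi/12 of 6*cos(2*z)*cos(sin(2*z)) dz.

Let u = sin(2*z), so du = 2*cos(2*z) dz. When z = 0, u = 0; when z = pi/12, u = 1/2.
The integral becomes 3·∫ cos(u) du from 0 to 1/2, with antiderivative 3*sin(u).
Back in z: F(z) = 3*sin(sin(2*z)).
Then F(pi/12) - F(0) = (3*sin(1/2)) - (0) = 3*sin(1/2).

3*sin(1/2)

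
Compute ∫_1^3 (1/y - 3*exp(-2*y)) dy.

An antiderivative is F(y) = log(y) + 3*exp(-2*y)/2.
Then F(3) - F(1) = (3*exp(-6)/2 + log(3)) - (3*exp(-2)/2) = -3*exp(-2)/2 + 3*exp(-6)/2 + log(3).

-3*exp(-2)/2 + 3*exp(-6)/2 + log(3)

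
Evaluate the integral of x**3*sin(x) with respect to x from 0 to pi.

pi*(-6 + pi**2)

Integrate by parts 3 times (u = x^3, dv = sin(x) dx).
An antiderivative is F(x) = -x**3*cos(x) + 3*x**2*sin(x) + 6*x*cos(x) - 6*sin(x).
Then F(pi) - F(0) = (pi*(-6 + pi**2)) - (0) = pi*(-6 + pi**2).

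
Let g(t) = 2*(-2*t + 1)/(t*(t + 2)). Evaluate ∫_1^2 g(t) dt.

Factor the denominator: t**2 + 2*t = (t + 2)t.
Partial fractions: 2*(-2*t + 1)/(t*(t + 2)) = -5/(t + 2) + 1/t.
An antiderivative is F(t) = log(t) - 5*log(t + 2).
Then F(2) - F(1) = (-9*log(2)) - (-5*log(3)) = -9*log(2) + 5*log(3).

-9*log(2) + 5*log(3)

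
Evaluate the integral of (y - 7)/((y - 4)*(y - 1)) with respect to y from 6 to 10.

log(27/25)

Factor the denominator: y**2 - 5*y + 4 = (y - 1)(y - 4).
Partial fractions: (y - 7)/((y - 4)*(y - 1)) = 2/(y - 1) - 1/(y - 4).
An antiderivative is F(y) = -log(y - 4) + 2*log(y - 1).
Then F(10) - F(6) = (log(27/2)) - (log(25/2)) = log(27/25).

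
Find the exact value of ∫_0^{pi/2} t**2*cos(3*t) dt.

Integrate by parts twice (u = t^2, dv = cos(3*t) dt).
An antiderivative is F(t) = t**2*sin(3*t)/3 + 2*t*cos(3*t)/9 - 2*sin(3*t)/27.
Then F(pi/2) - F(0) = (2/27 - pi**2/12) - (0) = 2/27 - pi**2/12.

2/27 - pi**2/12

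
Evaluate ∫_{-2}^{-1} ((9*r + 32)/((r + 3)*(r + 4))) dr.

Factor the denominator: r**2 + 7*r + 12 = (r + 4)(r + 3).
Partial fractions: (9*r + 32)/((r + 3)*(r + 4)) = 4/(r + 4) + 5/(r + 3).
An antiderivative is F(r) = 5*log(r + 3) + 4*log(r + 4).
Then F(-1) - F(-2) = (5*log(2) + 4*log(3)) - (log(16)) = log(2) + 4*log(3).

log(2) + 4*log(3)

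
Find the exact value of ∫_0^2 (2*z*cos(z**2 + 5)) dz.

Let u = z**2 + 5, so du = 2*z dz. When z = 0, u = 5; when z = 2, u = 9.
The integral becomes ∫ cos(u) du from 5 to 9, with antiderivative sin(u).
Back in z: F(z) = sin(z**2 + 5).
Then F(2) - F(0) = (sin(9)) - (sin(5)) = sin(9) - sin(5).

sin(9) - sin(5)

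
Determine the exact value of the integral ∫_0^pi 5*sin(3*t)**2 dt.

5*pi/2

Use the identity sin^2(3*t) = (1 - cos(6*t))/2.
An antiderivative is F(t) = 5*t/2 - 5*sin(6*t)/12.
Then F(pi) - F(0) = (5*pi/2) - (0) = 5*pi/2.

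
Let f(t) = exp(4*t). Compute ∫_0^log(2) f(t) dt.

Let u = exp(t), so du = exp(t) dt. When t = 0, u = 1; when t = log(2), u = 2.
The integral becomes ∫ u**3 du from 1 to 2, with antiderivative u**4/4.
Back in t: F(t) = exp(4*t)/4.
Then F(log(2)) - F(0) = (4) - (1/4) = 15/4.

15/4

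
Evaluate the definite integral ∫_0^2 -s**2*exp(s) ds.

Integrate by parts twice (u = s^2, dv = -exp(s) ds).
An antiderivative is F(s) = (-s**2 + 2*s - 2)*exp(s).
Then F(2) - F(0) = (-2*exp(2)) - (-2) = 2 - 2*exp(2).

2 - 2*exp(2)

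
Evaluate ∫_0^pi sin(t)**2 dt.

Use the identity sin^2(t) = (1 - cos(2*t))/2.
An antiderivative is F(t) = t/2 - sin(2*t)/4.
Then F(pi) - F(0) = (pi/2) - (0) = pi/2.

pi/2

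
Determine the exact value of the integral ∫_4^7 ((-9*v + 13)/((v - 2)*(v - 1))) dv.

-5*log(5) + log(2)

Factor the denominator: v**2 - 3*v + 2 = (v - 1)(v - 2).
Partial fractions: (-9*v + 13)/((v - 2)*(v - 1)) = -4/(v - 1) - 5/(v - 2).
An antiderivative is F(v) = -5*log(v - 2) - 4*log(v - 1).
Then F(7) - F(4) = (-5*log(5) - 4*log(3) - 4*log(2)) - (-4*log(3) - 5*log(2)) = -5*log(5) + log(2).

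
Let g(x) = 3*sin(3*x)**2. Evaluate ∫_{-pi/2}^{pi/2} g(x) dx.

3*pi/2

Use the identity sin^2(3*x) = (1 - cos(6*x))/2.
An antiderivative is F(x) = 3*x/2 - sin(6*x)/4.
Then F(pi/2) - F(-pi/2) = (3*pi/4) - (-3*pi/4) = 3*pi/2.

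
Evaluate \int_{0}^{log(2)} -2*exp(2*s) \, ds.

An antiderivative is F(s) = -exp(2*s).
Then F(log(2)) - F(0) = (-4) - (-1) = -3.

-3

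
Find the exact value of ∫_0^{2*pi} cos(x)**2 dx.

pi

Use the identity cos^2(x) = (1 + cos(2*x))/2.
An antiderivative is F(x) = x/2 + sin(2*x)/4.
Then F(2*pi) - F(0) = (pi) - (0) = pi.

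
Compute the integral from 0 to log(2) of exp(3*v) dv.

Let u = exp(v), so du = exp(v) dv. When v = 0, u = 1; when v = log(2), u = 2.
The integral becomes ∫ u**2 du from 1 to 2, with antiderivative u**3/3.
Back in v: F(v) = exp(3*v)/3.
Then F(log(2)) - F(0) = (8/3) - (1/3) = 7/3.

7/3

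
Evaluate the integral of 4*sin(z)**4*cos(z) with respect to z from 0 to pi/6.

1/40

Let u = sin(z), so du = cos(z) dz. When z = 0, u = 0; when z = pi/6, u = 1/2.
The integral becomes 4·∫ u**4 du from 0 to 1/2, with antiderivative 4*u**5/5.
Back in z: F(z) = 4*sin(z)**5/5.
Then F(pi/6) - F(0) = (1/40) - (0) = 1/40.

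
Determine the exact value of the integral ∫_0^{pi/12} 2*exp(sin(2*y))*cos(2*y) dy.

Let u = sin(2*y), so du = 2*cos(2*y) dy. When y = 0, u = 0; when y = pi/12, u = 1/2.
The integral becomes ∫ exp(u) du from 0 to 1/2, with antiderivative exp(u).
Back in y: F(y) = exp(sin(2*y)).
Then F(pi/12) - F(0) = (exp(1/2)) - (1) = -1 + exp(1/2).

-1 + exp(1/2)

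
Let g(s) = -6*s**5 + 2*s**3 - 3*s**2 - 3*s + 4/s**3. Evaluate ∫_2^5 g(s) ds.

-770229/50

By the power rule, an antiderivative is F(s) = -s**6 + s**4/2 - s**3 - 3*s**2/2 - 2/s**2.
Then F(5) - F(2) = (-386877/25) - (-141/2) = -770229/50.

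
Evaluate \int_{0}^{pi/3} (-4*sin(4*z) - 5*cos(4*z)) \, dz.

An antiderivative is F(z) = -5*sin(4*z)/4 + cos(4*z).
Then F(pi/3) - F(0) = (-1/2 + 5*sqrt(3)/8) - (1) = -3/2 + 5*sqrt(3)/8.

-3/2 + 5*sqrt(3)/8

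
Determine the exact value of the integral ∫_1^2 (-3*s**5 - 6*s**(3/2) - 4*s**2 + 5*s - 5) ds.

By the power rule, an antiderivative is F(s) = -s**6/2 - 12*s**(5/2)/5 - 4*s**3/3 + 5*s**2/2 - 5*s.
Then F(2) - F(1) = (-128/3 - 48*sqrt(2)/5) - (-101/15) = -539/15 - 48*sqrt(2)/5.

-539/15 - 48*sqrt(2)/5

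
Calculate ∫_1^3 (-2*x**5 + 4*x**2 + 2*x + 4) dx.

-192

By the power rule, an antiderivative is F(x) = -x**6/3 + 4*x**3/3 + x**2 + 4*x.
Then F(3) - F(1) = (-186) - (6) = -192.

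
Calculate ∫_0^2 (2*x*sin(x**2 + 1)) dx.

-cos(5) + cos(1)

Let u = x**2 + 1, so du = 2*x dx. When x = 0, u = 1; when x = 2, u = 5.
The integral becomes ∫ sin(u) du from 1 to 5, with antiderivative -cos(u).
Back in x: F(x) = -cos(x**2 + 1).
Then F(2) - F(0) = (-cos(5)) - (-cos(1)) = -cos(5) + cos(1).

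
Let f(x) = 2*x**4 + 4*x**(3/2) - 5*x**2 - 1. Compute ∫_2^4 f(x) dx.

By the power rule, an antiderivative is F(x) = 8*x**(5/2)/5 + 2*x**5/5 - 5*x**3/3 - x.
Then F(4) - F(2) = (5252/15) - (-38/15 + 32*sqrt(2)/5) = 1058/3 - 32*sqrt(2)/5.

1058/3 - 32*sqrt(2)/5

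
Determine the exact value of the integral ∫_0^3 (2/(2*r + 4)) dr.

Let u = 2*r + 4, so du = 2 dr. When r = 0, u = 4; when r = 3, u = 10.
The integral becomes ∫ 1/u du from 4 to 10, with antiderivative log(u).
Back in r: F(r) = log(2*r + 4).
Then F(3) - F(0) = (log(10)) - (log(4)) = log(5/2).

log(5/2)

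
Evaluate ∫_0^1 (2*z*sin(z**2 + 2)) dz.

cos(2) - cos(3)

Let u = z**2 + 2, so du = 2*z dz. When z = 0, u = 2; when z = 1, u = 3.
The integral becomes ∫ sin(u) du from 2 to 3, with antiderivative -cos(u).
Back in z: F(z) = -cos(z**2 + 2).
Then F(1) - F(0) = (-cos(3)) - (-cos(2)) = cos(2) - cos(3).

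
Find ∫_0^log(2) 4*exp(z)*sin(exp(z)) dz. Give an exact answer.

-4*cos(2) + 4*cos(1)

Let u = exp(z), so du = exp(z) dz. When z = 0, u = 1; when z = log(2), u = 2.
The integral becomes 4·∫ sin(u) du from 1 to 2, with antiderivative -4*cos(u).
Back in z: F(z) = -4*cos(exp(z)).
Then F(log(2)) - F(0) = (-4*cos(2)) - (-4*cos(1)) = -4*cos(2) + 4*cos(1).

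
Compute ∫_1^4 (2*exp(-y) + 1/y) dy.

(-2 + 2*exp(3) + log(4**exp(4)))*exp(-4)

An antiderivative is F(y) = log(y) - 2*exp(-y).
Then F(4) - F(1) = ((-2 + log(4**exp(4)))*exp(-4)) - (-2*exp(-1)) = (-2 + 2*exp(3) + log(4**exp(4)))*exp(-4).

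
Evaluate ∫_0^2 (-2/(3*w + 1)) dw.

-2*log(7)/3

An antiderivative is F(w) = -2*log(3*w + 1)/3.
Then F(2) - F(0) = (-2*log(7)/3) - (0) = -2*log(7)/3.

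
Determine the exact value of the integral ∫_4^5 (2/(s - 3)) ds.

log(4)

An antiderivative is F(s) = 2*log(s - 3).
Then F(5) - F(4) = (log(4)) - (0) = log(4).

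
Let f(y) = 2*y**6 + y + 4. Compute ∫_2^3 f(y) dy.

8327/14

By the power rule, an antiderivative is F(y) = 2*y**7/7 + y**2/2 + 4*y.
Then F(3) - F(2) = (8979/14) - (326/7) = 8327/14.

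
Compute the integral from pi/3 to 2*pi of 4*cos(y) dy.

An antiderivative is F(y) = 4*sin(y).
Then F(2*pi) - F(pi/3) = (0) - (2*sqrt(3)) = -2*sqrt(3).

-2*sqrt(3)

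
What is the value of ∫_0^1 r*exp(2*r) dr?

Integrate by parts once (u = r, dv = exp(2*r) dr).
An antiderivative is F(r) = (2*r - 1)*exp(2*r)/4.
Then F(1) - F(0) = (exp(2)/4) - (-1/4) = 1/4 + exp(2)/4.

1/4 + exp(2)/4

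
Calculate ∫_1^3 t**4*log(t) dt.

Integrate by parts once (u = ln t, dv = t**4 dt).
An antiderivative is F(t) = t**5*(5*log(t) - 1)/25.
Then F(3) - F(1) = (-243/25 + 243*log(3)/5) - (-1/25) = -242/25 + 243*log(3)/5.

-242/25 + 243*log(3)/5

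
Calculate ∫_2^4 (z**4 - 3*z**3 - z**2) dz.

By the power rule, an antiderivative is F(z) = z**5/5 - 3*z**4/4 - z**3/3.
Then F(4) - F(2) = (-128/15) - (-124/15) = -4/15.

-4/15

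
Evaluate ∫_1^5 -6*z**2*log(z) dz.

Integrate by parts once (u = ln z, dv = -6*z**2 dz).
An antiderivative is F(z) = -2*z**3*(3*log(z) - 1)/3.
Then F(5) - F(1) = (250/3 - 250*log(5)) - (2/3) = 248/3 - 250*log(5).

248/3 - 250*log(5)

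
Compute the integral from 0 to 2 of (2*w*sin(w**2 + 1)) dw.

-cos(5) + cos(1)

Let u = w**2 + 1, so du = 2*w dw. When w = 0, u = 1; when w = 2, u = 5.
The integral becomes ∫ sin(u) du from 1 to 5, with antiderivative -cos(u).
Back in w: F(w) = -cos(w**2 + 1).
Then F(2) - F(0) = (-cos(5)) - (-cos(1)) = -cos(5) + cos(1).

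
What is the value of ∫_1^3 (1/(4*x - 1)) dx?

An antiderivative is F(x) = log(4*x - 1)/4.
Then F(3) - F(1) = (log(11)/4) - (log(3)/4) = -log(3)/4 + log(11)/4.

-log(3)/4 + log(11)/4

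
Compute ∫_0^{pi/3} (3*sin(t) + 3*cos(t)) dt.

An antiderivative is F(t) = 3*sin(t) - 3*cos(t).
Then F(pi/3) - F(0) = (-3/2 + 3*sqrt(3)/2) - (-3) = 3/2 + 3*sqrt(3)/2.

3/2 + 3*sqrt(3)/2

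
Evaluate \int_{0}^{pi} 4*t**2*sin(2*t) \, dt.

Integrate by parts twice (u = t^2, dv = 4*sin(2*t) dt).
An antiderivative is F(t) = -2*t**2*cos(2*t) + 2*t*sin(2*t) + cos(2*t).
Then F(pi) - F(0) = (1 - 2*pi**2) - (1) = -2*pi**2.

-2*pi**2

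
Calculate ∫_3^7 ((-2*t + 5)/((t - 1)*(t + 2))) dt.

-5*log(3) + 3*log(5)

Factor the denominator: t**2 + t - 2 = (t + 2)(t - 1).
Partial fractions: (-2*t + 5)/((t - 1)*(t + 2)) = -3/(t + 2) + 1/(t - 1).
An antiderivative is F(t) = log(t - 1) - 3*log(t + 2).
Then F(7) - F(3) = (-5*log(3) + log(2)) - (-3*log(5) + log(2)) = -5*log(3) + 3*log(5).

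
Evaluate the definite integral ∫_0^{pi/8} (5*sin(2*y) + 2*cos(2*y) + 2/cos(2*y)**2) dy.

7/2 - 3*sqrt(2)/4

An antiderivative is F(y) = sin(2*y) - 5*cos(2*y)/2 + tan(2*y).
Then F(pi/8) - F(0) = (1 - 3*sqrt(2)/4) - (-5/2) = 7/2 - 3*sqrt(2)/4.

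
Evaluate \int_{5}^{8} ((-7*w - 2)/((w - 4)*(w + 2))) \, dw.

Factor the denominator: w**2 - 2*w - 8 = (w + 2)(w - 4).
Partial fractions: (-7*w - 2)/((w - 4)*(w + 2)) = -2/(w + 2) - 5/(w - 4).
An antiderivative is F(w) = -5*log(w - 4) - 2*log(w + 2).
Then F(8) - F(5) = (-12*log(2) - 2*log(5)) - (-log(49)) = -12*log(2) - 2*log(5) + 2*log(7).

-12*log(2) - 2*log(5) + 2*log(7)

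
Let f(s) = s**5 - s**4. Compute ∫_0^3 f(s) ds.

By the power rule, an antiderivative is F(s) = s**6/6 - s**5/5.
Then F(3) - F(0) = (729/10) - (0) = 729/10.

729/10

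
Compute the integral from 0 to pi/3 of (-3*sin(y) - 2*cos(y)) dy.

An antiderivative is F(y) = -2*sin(y) + 3*cos(y).
Then F(pi/3) - F(0) = (3/2 - sqrt(3)) - (3) = -sqrt(3) - 3/2.

-sqrt(3) - 3/2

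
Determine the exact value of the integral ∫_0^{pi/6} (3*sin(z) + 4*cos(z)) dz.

5 - 3*sqrt(3)/2

An antiderivative is F(z) = 4*sin(z) - 3*cos(z).
Then F(pi/6) - F(0) = (2 - 3*sqrt(3)/2) - (-3) = 5 - 3*sqrt(3)/2.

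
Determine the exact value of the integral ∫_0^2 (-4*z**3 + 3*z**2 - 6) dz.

-20

By the power rule, an antiderivative is F(z) = -z**4 + z**3 - 6*z.
Then F(2) - F(0) = (-20) - (0) = -20.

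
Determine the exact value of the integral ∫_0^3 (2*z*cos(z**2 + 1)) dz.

Let u = z**2 + 1, so du = 2*z dz. When z = 0, u = 1; when z = 3, u = 10.
The integral becomes ∫ cos(u) du from 1 to 10, with antiderivative sin(u).
Back in z: F(z) = sin(z**2 + 1).
Then F(3) - F(0) = (sin(10)) - (sin(1)) = -sin(1) + sin(10).

-sin(1) + sin(10)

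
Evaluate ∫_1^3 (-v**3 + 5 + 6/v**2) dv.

By the power rule, an antiderivative is F(v) = -v**4/4 + 5*v - 6/v.
Then F(3) - F(1) = (-29/4) - (-5/4) = -6.

-6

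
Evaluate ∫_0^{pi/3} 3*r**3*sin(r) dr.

Integrate by parts 3 times (u = r^3, dv = 3*sin(r) dr).
An antiderivative is F(r) = -3*r**3*cos(r) + 9*r**2*sin(r) + 18*r*cos(r) - 18*sin(r).
Then F(pi/3) - F(0) = (-9*sqrt(3) - pi**3/18 + sqrt(3)*pi**2/2 + 3*pi) - (0) = -9*sqrt(3) - pi**3/18 + sqrt(3)*pi**2/2 + 3*pi.

-9*sqrt(3) - pi**3/18 + sqrt(3)*pi**2/2 + 3*pi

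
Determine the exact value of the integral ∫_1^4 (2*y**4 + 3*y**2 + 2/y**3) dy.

By the power rule, an antiderivative is F(y) = 2*y**5/5 + y**3 - 1/y**2.
Then F(4) - F(1) = (37883/80) - (2/5) = 37851/80.

37851/80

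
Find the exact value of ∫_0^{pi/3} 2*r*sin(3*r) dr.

2*pi/9

Integrate by parts once (u = r, dv = 2*sin(3*r) dr).
An antiderivative is F(r) = -2*r*cos(3*r)/3 + 2*sin(3*r)/9.
Then F(pi/3) - F(0) = (2*pi/9) - (0) = 2*pi/9.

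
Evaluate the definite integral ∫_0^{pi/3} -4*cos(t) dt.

-2*sqrt(3)

An antiderivative is F(t) = -4*sin(t).
Then F(pi/3) - F(0) = (-2*sqrt(3)) - (0) = -2*sqrt(3).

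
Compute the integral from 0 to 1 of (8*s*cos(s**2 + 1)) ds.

-4*sin(1) + 4*sin(2)

Let u = s**2 + 1, so du = 2*s ds. When s = 0, u = 1; when s = 1, u = 2.
The integral becomes 4·∫ cos(u) du from 1 to 2, with antiderivative 4*sin(u).
Back in s: F(s) = 4*sin(s**2 + 1).
Then F(1) - F(0) = (4*sin(2)) - (4*sin(1)) = -4*sin(1) + 4*sin(2).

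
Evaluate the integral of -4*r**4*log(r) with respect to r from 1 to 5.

12496/25 - 2500*log(5)

Integrate by parts once (u = ln r, dv = -4*r**4 dr).
An antiderivative is F(r) = -4*r**5*(5*log(r) - 1)/25.
Then F(5) - F(1) = (500 - 2500*log(5)) - (4/25) = 12496/25 - 2500*log(5).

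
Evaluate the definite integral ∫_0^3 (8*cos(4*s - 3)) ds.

2*sin(3) + 2*sin(9)

Let u = 4*s - 3, so du = 4 ds. When s = 0, u = -3; when s = 3, u = 9.
The integral becomes 2·∫ cos(u) du from -3 to 9, with antiderivative 2*sin(u).
Back in s: F(s) = 2*sin(4*s - 3).
Then F(3) - F(0) = (2*sin(9)) - (-2*sin(3)) = 2*sin(3) + 2*sin(9).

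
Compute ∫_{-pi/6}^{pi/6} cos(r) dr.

1

An antiderivative is F(r) = sin(r).
Then F(pi/6) - F(-pi/6) = (1/2) - (-1/2) = 1.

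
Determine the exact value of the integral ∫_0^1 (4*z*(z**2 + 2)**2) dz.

Let u = z**2 + 2, so du = 2*z dz. When z = 0, u = 2; when z = 1, u = 3.
The integral becomes 2·∫ u**2 du from 2 to 3, with antiderivative 2*u**3/3.
Back in z: F(z) = 2*(z**2 + 2)**3/3.
Then F(1) - F(0) = (18) - (16/3) = 38/3.

38/3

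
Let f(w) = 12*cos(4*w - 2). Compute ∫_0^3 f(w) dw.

3*sin(10) + 3*sin(2)

Let u = 4*w - 2, so du = 4 dw. When w = 0, u = -2; when w = 3, u = 10.
The integral becomes 3·∫ cos(u) du from -2 to 10, with antiderivative 3*sin(u).
Back in w: F(w) = 3*sin(4*w - 2).
Then F(3) - F(0) = (3*sin(10)) - (-3*sin(2)) = 3*sin(10) + 3*sin(2).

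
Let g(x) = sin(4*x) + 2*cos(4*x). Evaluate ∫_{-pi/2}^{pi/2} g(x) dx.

An antiderivative is F(x) = sin(4*x)/2 - cos(4*x)/4.
Then F(pi/2) - F(-pi/2) = (-1/4) - (-1/4) = 0.

0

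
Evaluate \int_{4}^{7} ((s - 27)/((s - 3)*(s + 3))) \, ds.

-5*log(7) - 3*log(2) + 5*log(5)

Factor the denominator: s**2 - 9 = (s + 3)(s - 3).
Partial fractions: (s - 27)/((s - 3)*(s + 3)) = 5/(s + 3) - 4/(s - 3).
An antiderivative is F(s) = -4*log(s - 3) + 5*log(s + 3).
Then F(7) - F(4) = (-3*log(2) + 5*log(5)) - (5*log(7)) = -5*log(7) - 3*log(2) + 5*log(5).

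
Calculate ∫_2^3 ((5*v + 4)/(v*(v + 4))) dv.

Factor the denominator: v**2 + 4*v = (v + 4)v.
Partial fractions: (5*v + 4)/(v*(v + 4)) = 4/(v + 4) + 1/v.
An antiderivative is F(v) = log(v) + 4*log(v + 4).
Then F(3) - F(2) = (log(3) + 4*log(7)) - (5*log(2) + 4*log(3)) = -5*log(2) - 3*log(3) + 4*log(7).

-5*log(2) - 3*log(3) + 4*log(7)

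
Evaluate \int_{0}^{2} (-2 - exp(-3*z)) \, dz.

An antiderivative is F(z) = -2*z + exp(-3*z)/3.
Then F(2) - F(0) = (-4 + exp(-6)/3) - (1/3) = -13/3 + exp(-6)/3.

-13/3 + exp(-6)/3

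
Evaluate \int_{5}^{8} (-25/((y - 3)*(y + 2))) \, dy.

-5*log(7) + 10*log(2)

Factor the denominator: y**2 - y - 6 = (y + 2)(y - 3).
Partial fractions: -25/((y - 3)*(y + 2)) = 5/(y + 2) - 5/(y - 3).
An antiderivative is F(y) = -5*log(y - 3) + 5*log(y + 2).
Then F(8) - F(5) = (log(32)) - (-5*log(2) + 5*log(7)) = -5*log(7) + 10*log(2).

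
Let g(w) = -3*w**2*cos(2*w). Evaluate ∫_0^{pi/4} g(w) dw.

Integrate by parts twice (u = w^2, dv = -3*cos(2*w) dw).
An antiderivative is F(w) = -3*w**2*sin(2*w)/2 - 3*w*cos(2*w)/2 + 3*sin(2*w)/4.
Then F(pi/4) - F(0) = (3/4 - 3*pi**2/32) - (0) = 3/4 - 3*pi**2/32.

3/4 - 3*pi**2/32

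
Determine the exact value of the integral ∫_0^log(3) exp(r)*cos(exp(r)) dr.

-sin(1) + sin(3)

Let u = exp(r), so du = exp(r) dr. When r = 0, u = 1; when r = log(3), u = 3.
The integral becomes ∫ cos(u) du from 1 to 3, with antiderivative sin(u).
Back in r: F(r) = sin(exp(r)).
Then F(log(3)) - F(0) = (sin(3)) - (sin(1)) = -sin(1) + sin(3).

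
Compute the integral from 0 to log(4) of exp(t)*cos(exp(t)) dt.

Let u = exp(t), so du = exp(t) dt. When t = 0, u = 1; when t = log(4), u = 4.
The integral becomes ∫ cos(u) du from 1 to 4, with antiderivative sin(u).
Back in t: F(t) = sin(exp(t)).
Then F(log(4)) - F(0) = (sin(4)) - (sin(1)) = -sin(1) + sin(4).

-sin(1) + sin(4)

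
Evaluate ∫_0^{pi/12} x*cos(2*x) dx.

-1/4 + pi/48 + sqrt(3)/8

Integrate by parts once (u = x, dv = cos(2*x) dx).
An antiderivative is F(x) = x*sin(2*x)/2 + cos(2*x)/4.
Then F(pi/12) - F(0) = (pi/48 + sqrt(3)/8) - (1/4) = -1/4 + pi/48 + sqrt(3)/8.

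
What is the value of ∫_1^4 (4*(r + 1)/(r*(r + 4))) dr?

-3*log(5) + 11*log(2)

Factor the denominator: r**2 + 4*r = (r + 4)r.
Partial fractions: 4*(r + 1)/(r*(r + 4)) = 3/(r + 4) + 1/r.
An antiderivative is F(r) = log(r) + 3*log(r + 4).
Then F(4) - F(1) = (11*log(2)) - (3*log(5)) = -3*log(5) + 11*log(2).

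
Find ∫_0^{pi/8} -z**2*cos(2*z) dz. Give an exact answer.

Integrate by parts twice (u = z^2, dv = -cos(2*z) dz).
An antiderivative is F(z) = -z**2*sin(2*z)/2 - z*cos(2*z)/2 + sin(2*z)/4.
Then F(pi/8) - F(0) = (sqrt(2)*(-8*pi - pi**2 + 32)/256) - (0) = sqrt(2)*(-8*pi - pi**2 + 32)/256.

sqrt(2)*(-8*pi - pi**2 + 32)/256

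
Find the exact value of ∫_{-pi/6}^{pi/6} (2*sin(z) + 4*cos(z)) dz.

An antiderivative is F(z) = 4*sin(z) - 2*cos(z).
Then F(pi/6) - F(-pi/6) = (2 - sqrt(3)) - (-2 - sqrt(3)) = 4.

4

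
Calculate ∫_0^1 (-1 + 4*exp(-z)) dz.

An antiderivative is F(z) = -z - 4*exp(-z).
Then F(1) - F(0) = (-4*exp(-1) - 1) - (-4) = 3 - 4*exp(-1).

3 - 4*exp(-1)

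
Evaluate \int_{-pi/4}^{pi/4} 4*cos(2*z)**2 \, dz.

pi

Use the identity cos^2(2*z) = (1 + cos(4*z))/2.
An antiderivative is F(z) = 2*z + sin(4*z)/2.
Then F(pi/4) - F(-pi/4) = (pi/2) - (-pi/2) = pi.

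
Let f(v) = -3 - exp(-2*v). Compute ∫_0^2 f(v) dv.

-13/2 + exp(-4)/2

An antiderivative is F(v) = -3*v + exp(-2*v)/2.
Then F(2) - F(0) = (-6 + exp(-4)/2) - (1/2) = -13/2 + exp(-4)/2.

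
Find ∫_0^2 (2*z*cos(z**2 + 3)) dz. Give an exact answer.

-sin(3) + sin(7)

Let u = z**2 + 3, so du = 2*z dz. When z = 0, u = 3; when z = 2, u = 7.
The integral becomes ∫ cos(u) du from 3 to 7, with antiderivative sin(u).
Back in z: F(z) = sin(z**2 + 3).
Then F(2) - F(0) = (sin(7)) - (sin(3)) = -sin(3) + sin(7).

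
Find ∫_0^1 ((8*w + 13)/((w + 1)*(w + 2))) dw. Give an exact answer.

2*log(2) + 3*log(3)

Factor the denominator: w**2 + 3*w + 2 = (w + 2)(w + 1).
Partial fractions: (8*w + 13)/((w + 1)*(w + 2)) = 3/(w + 2) + 5/(w + 1).
An antiderivative is F(w) = 5*log(w + 1) + 3*log(w + 2).
Then F(1) - F(0) = (3*log(3) + 5*log(2)) - (log(8)) = 2*log(2) + 3*log(3).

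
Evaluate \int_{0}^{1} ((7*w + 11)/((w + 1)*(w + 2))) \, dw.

log(54)

Factor the denominator: w**2 + 3*w + 2 = (w + 2)(w + 1).
Partial fractions: (7*w + 11)/((w + 1)*(w + 2)) = 3/(w + 2) + 4/(w + 1).
An antiderivative is F(w) = 4*log(w + 1) + 3*log(w + 2).
Then F(1) - F(0) = (4*log(2) + 3*log(3)) - (log(8)) = log(54).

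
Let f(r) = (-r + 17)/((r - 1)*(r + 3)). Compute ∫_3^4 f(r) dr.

Factor the denominator: r**2 + 2*r - 3 = (r + 3)(r - 1).
Partial fractions: (-r + 17)/((r - 1)*(r + 3)) = -5/(r + 3) + 4/(r - 1).
An antiderivative is F(r) = 4*log(r - 1) - 5*log(r + 3).
Then F(4) - F(3) = (-5*log(7) + 4*log(3)) - (-5*log(3) - log(2)) = -5*log(7) + log(2) + 9*log(3).

-5*log(7) + log(2) + 9*log(3)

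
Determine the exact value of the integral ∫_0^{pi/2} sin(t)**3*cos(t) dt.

1/4

Let u = sin(t), so du = cos(t) dt. When t = 0, u = 0; when t = pi/2, u = 1.
The integral becomes ∫ u**3 du from 0 to 1, with antiderivative u**4/4.
Back in t: F(t) = sin(t)**4/4.
Then F(pi/2) - F(0) = (1/4) - (0) = 1/4.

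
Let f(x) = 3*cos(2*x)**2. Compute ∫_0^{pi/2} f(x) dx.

Use the identity cos^2(2*x) = (1 + cos(4*x))/2.
An antiderivative is F(x) = 3*x/2 + 3*sin(4*x)/8.
Then F(pi/2) - F(0) = (3*pi/4) - (0) = 3*pi/4.

3*pi/4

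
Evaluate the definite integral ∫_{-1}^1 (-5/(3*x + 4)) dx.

-5*log(7)/3

An antiderivative is F(x) = -5*log(3*x + 4)/3.
Then F(1) - F(-1) = (-5*log(7)/3) - (0) = -5*log(7)/3.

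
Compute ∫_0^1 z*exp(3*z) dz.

1/9 + 2*exp(3)/9

Integrate by parts once (u = z, dv = exp(3*z) dz).
An antiderivative is F(z) = (3*z - 1)*exp(3*z)/9.
Then F(1) - F(0) = (2*exp(3)/9) - (-1/9) = 1/9 + 2*exp(3)/9.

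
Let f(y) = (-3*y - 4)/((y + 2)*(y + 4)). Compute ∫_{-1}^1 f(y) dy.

Factor the denominator: y**2 + 6*y + 8 = (y + 4)(y + 2).
Partial fractions: (-3*y - 4)/((y + 2)*(y + 4)) = -4/(y + 4) + 1/(y + 2).
An antiderivative is F(y) = log(y + 2) - 4*log(y + 4).
Then F(1) - F(-1) = (-4*log(5) + log(3)) - (-log(81)) = -4*log(5) + 5*log(3).

-4*log(5) + 5*log(3)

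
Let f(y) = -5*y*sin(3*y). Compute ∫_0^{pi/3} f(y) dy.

-5*pi/9

Integrate by parts once (u = y, dv = -5*sin(3*y) dy).
An antiderivative is F(y) = 5*y*cos(3*y)/3 - 5*sin(3*y)/9.
Then F(pi/3) - F(0) = (-5*pi/9) - (0) = -5*pi/9.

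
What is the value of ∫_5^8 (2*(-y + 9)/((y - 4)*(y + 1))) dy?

Factor the denominator: y**2 - 3*y - 4 = (y + 1)(y - 4).
Partial fractions: 2*(-y + 9)/((y - 4)*(y + 1)) = -4/(y + 1) + 2/(y - 4).
An antiderivative is F(y) = 2*log(y - 4) - 4*log(y + 1).
Then F(8) - F(5) = (-8*log(3) + 4*log(2)) - (-4*log(3) - 4*log(2)) = -4*log(3) + 8*log(2).

-4*log(3) + 8*log(2)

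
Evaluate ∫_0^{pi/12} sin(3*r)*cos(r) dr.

Use the identity sin(3*r)cos(r) = [sin(4*r) + sin(2*r)]/2.
An antiderivative is F(r) = -cos(2*r)/4 - cos(4*r)/8.
Then F(pi/12) - F(0) = (-sqrt(3)/8 - 1/16) - (-3/8) = 5/16 - sqrt(3)/8.

5/16 - sqrt(3)/8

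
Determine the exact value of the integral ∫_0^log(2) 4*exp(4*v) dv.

Let u = exp(v), so du = exp(v) dv. When v = 0, u = 1; when v = log(2), u = 2.
The integral becomes 4·∫ u**3 du from 1 to 2, with antiderivative u**4.
Back in v: F(v) = exp(4*v).
Then F(log(2)) - F(0) = (16) - (1) = 15.

15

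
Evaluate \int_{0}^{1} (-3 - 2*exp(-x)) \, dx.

An antiderivative is F(x) = -3*x + 2*exp(-x).
Then F(1) - F(0) = (-3 + 2*exp(-1)) - (2) = -5 + 2*exp(-1).

-5 + 2*exp(-1)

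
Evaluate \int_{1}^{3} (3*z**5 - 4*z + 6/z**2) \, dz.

352

By the power rule, an antiderivative is F(z) = z**6/2 - 2*z**2 - 6/z.
Then F(3) - F(1) = (689/2) - (-15/2) = 352.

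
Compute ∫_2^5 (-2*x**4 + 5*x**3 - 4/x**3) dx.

-47637/100

By the power rule, an antiderivative is F(x) = -2*x**5/5 + 5*x**4/4 + 2/x**2.
Then F(5) - F(2) = (-46867/100) - (77/10) = -47637/100.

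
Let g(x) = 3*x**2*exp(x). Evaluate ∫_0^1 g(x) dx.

Integrate by parts twice (u = x^2, dv = 3*exp(x) dx).
An antiderivative is F(x) = (3*x**2 - 6*x + 6)*exp(x).
Then F(1) - F(0) = (3*E) - (6) = -6 + 3*E.

-6 + 3*E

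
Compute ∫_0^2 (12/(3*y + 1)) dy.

Let u = 3*y + 1, so du = 3 dy. When y = 0, u = 1; when y = 2, u = 7.
The integral becomes 4·∫ 1/u du from 1 to 7, with antiderivative 4*log(u).
Back in y: F(y) = 4*log(3*y + 1).
Then F(2) - F(0) = (4*log(7)) - (0) = 4*log(7).

4*log(7)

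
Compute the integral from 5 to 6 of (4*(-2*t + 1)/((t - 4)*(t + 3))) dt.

-8*log(3) + 8*log(2)

Factor the denominator: t**2 - t - 12 = (t + 3)(t - 4).
Partial fractions: 4*(-2*t + 1)/((t - 4)*(t + 3)) = -4/(t + 3) - 4/(t - 4).
An antiderivative is F(t) = -4*log(t - 4) - 4*log(t + 3).
Then F(6) - F(5) = (-8*log(3) - 4*log(2)) - (-12*log(2)) = -8*log(3) + 8*log(2).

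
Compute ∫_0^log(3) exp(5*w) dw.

242/5

Let u = exp(w), so du = exp(w) dw. When w = 0, u = 1; when w = log(3), u = 3.
The integral becomes ∫ u**4 du from 1 to 3, with antiderivative u**5/5.
Back in w: F(w) = exp(5*w)/5.
Then F(log(3)) - F(0) = (243/5) - (1/5) = 242/5.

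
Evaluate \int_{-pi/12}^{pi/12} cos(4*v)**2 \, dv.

Use the identity cos^2(4*v) = (1 + cos(8*v))/2.
An antiderivative is F(v) = v/2 + sin(8*v)/16.
Then F(pi/12) - F(-pi/12) = (sqrt(3)/32 + pi/24) - (-pi/24 - sqrt(3)/32) = sqrt(3)/16 + pi/12.

sqrt(3)/16 + pi/12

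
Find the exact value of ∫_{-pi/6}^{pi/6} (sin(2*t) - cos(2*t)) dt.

-sqrt(3)/2

An antiderivative is F(t) = -sin(2*t)/2 - cos(2*t)/2.
Then F(pi/6) - F(-pi/6) = (-sqrt(3)/4 - 1/4) - (-1/4 + sqrt(3)/4) = -sqrt(3)/2.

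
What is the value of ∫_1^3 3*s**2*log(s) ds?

Integrate by parts once (u = ln s, dv = 3*s**2 ds).
An antiderivative is F(s) = s**3*(3*log(s) - 1)/3.
Then F(3) - F(1) = (-9 + 27*log(3)) - (-1/3) = -26/3 + 27*log(3).

-26/3 + 27*log(3)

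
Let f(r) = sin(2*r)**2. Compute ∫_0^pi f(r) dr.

pi/2

Use the identity sin^2(2*r) = (1 - cos(4*r))/2.
An antiderivative is F(r) = r/2 - sin(4*r)/8.
Then F(pi) - F(0) = (pi/2) - (0) = pi/2.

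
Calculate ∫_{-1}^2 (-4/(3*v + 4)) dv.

An antiderivative is F(v) = -4*log(3*v + 4)/3.
Then F(2) - F(-1) = (-4*log(10)/3) - (0) = -4*log(10)/3.

-4*log(10)/3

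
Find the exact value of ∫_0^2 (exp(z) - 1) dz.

An antiderivative is F(z) = -z + exp(z).
Then F(2) - F(0) = (-2 + exp(2)) - (1) = -3 + exp(2).

-3 + exp(2)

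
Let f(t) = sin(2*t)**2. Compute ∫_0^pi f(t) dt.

Use the identity sin^2(2*t) = (1 - cos(4*t))/2.
An antiderivative is F(t) = t/2 - sin(4*t)/8.
Then F(pi) - F(0) = (pi/2) - (0) = pi/2.

pi/2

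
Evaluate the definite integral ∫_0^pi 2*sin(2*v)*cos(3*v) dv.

-8/5

Use the identity sin(2*v)cos(3*v) = [sin(5*v) + sin(-v)]/2.
An antiderivative is F(v) = cos(v) - cos(5*v)/5.
Then F(pi) - F(0) = (-4/5) - (4/5) = -8/5.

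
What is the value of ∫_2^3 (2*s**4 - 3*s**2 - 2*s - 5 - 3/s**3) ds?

6623/120

By the power rule, an antiderivative is F(s) = 2*s**5/5 - s**3 - s**2 - 5*s + 3/(2*s**2).
Then F(3) - F(2) = (1391/30) - (-353/40) = 6623/120.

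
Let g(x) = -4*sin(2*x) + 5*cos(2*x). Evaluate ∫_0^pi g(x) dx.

0

An antiderivative is F(x) = 5*sin(2*x)/2 + 2*cos(2*x).
Then F(pi) - F(0) = (2) - (2) = 0.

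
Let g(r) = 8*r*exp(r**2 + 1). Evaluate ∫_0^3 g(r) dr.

Let u = r**2 + 1, so du = 2*r dr. When r = 0, u = 1; when r = 3, u = 10.
The integral becomes 4·∫ exp(u) du from 1 to 10, with antiderivative 4*exp(u).
Back in r: F(r) = 4*exp(r**2 + 1).
Then F(3) - F(0) = (4*exp(10)) - (4*exp(1)) = -4*exp(1)*(1 - exp(9)).

-4*exp(1)*(1 - exp(9))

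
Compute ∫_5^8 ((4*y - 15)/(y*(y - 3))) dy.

-6*log(5) + 16*log(2)

Factor the denominator: y**2 - 3*y = y(y - 3).
Partial fractions: (4*y - 15)/(y*(y - 3)) = 5/y - 1/(y - 3).
An antiderivative is F(y) = 5*log(y) - log(y - 3).
Then F(8) - F(5) = (-log(5) + 15*log(2)) - (-log(2) + 5*log(5)) = -6*log(5) + 16*log(2).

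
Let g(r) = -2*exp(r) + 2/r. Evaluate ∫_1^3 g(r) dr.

-2*exp(3) + 2*log(3) + 2*exp(1)

An antiderivative is F(r) = -2*exp(r) + 2*log(r).
Then F(3) - F(1) = (-2*exp(3) + 2*log(3)) - (-2*exp(1)) = -2*exp(3) + 2*log(3) + 2*exp(1).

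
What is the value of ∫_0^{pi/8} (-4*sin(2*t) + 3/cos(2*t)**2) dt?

-1/2 + sqrt(2)

An antiderivative is F(t) = 2*cos(2*t) + 3*tan(2*t)/2.
Then F(pi/8) - F(0) = (sqrt(2) + 3/2) - (2) = -1/2 + sqrt(2).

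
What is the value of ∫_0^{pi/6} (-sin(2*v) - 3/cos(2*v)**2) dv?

An antiderivative is F(v) = cos(2*v)/2 - 3*tan(2*v)/2.
Then F(pi/6) - F(0) = (1/4 - 3*sqrt(3)/2) - (1/2) = -3*sqrt(3)/2 - 1/4.

-3*sqrt(3)/2 - 1/4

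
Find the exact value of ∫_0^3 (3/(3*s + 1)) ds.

log(10)

Let u = 3*s + 1, so du = 3 ds. When s = 0, u = 1; when s = 3, u = 10.
The integral becomes ∫ 1/u du from 1 to 10, with antiderivative log(u).
Back in s: F(s) = log(3*s + 1).
Then F(3) - F(0) = (log(10)) - (0) = log(10).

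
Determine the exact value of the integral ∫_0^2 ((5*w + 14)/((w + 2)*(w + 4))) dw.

log(27/2)

Factor the denominator: w**2 + 6*w + 8 = (w + 4)(w + 2).
Partial fractions: (5*w + 14)/((w + 2)*(w + 4)) = 3/(w + 4) + 2/(w + 2).
An antiderivative is F(w) = 2*log(w + 2) + 3*log(w + 4).
Then F(2) - F(0) = (3*log(3) + 7*log(2)) - (8*log(2)) = log(27/2).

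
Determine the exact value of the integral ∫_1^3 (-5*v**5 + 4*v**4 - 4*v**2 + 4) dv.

-6596/15

By the power rule, an antiderivative is F(v) = -5*v**6/6 + 4*v**5/5 - 4*v**3/3 + 4*v.
Then F(3) - F(1) = (-4371/10) - (79/30) = -6596/15.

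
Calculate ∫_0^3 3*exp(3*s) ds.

-1 + exp(9)

Let u = 3*s, so du = 3 ds. When s = 0, u = 0; when s = 3, u = 9.
The integral becomes ∫ exp(u) du from 0 to 9, with antiderivative exp(u).
Back in s: F(s) = exp(3*s).
Then F(3) - F(0) = (exp(9)) - (1) = -1 + exp(9).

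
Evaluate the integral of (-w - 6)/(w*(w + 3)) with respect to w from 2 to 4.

Factor the denominator: w**2 + 3*w = (w + 3)w.
Partial fractions: (-w - 6)/(w*(w + 3)) = 1/(w + 3) - 2/w.
An antiderivative is F(w) = -2*log(w) + log(w + 3).
Then F(4) - F(2) = (log(7/16)) - (log(5/4)) = log(7/20).

log(7/20)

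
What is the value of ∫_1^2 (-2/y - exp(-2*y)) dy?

An antiderivative is F(y) = -2*log(y) + exp(-2*y)/2.
Then F(2) - F(1) = (-2*log(2) + exp(-4)/2) - (exp(-2)/2) = (-4*exp(4)*log(2) - exp(2) + 1)*exp(-4)/2.

(-4*exp(4)*log(2) - exp(2) + 1)*exp(-4)/2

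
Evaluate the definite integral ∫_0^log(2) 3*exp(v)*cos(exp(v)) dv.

-3*sin(1) + 3*sin(2)

Let u = exp(v), so du = exp(v) dv. When v = 0, u = 1; when v = log(2), u = 2.
The integral becomes 3·∫ cos(u) du from 1 to 2, with antiderivative 3*sin(u).
Back in v: F(v) = 3*sin(exp(v)).
Then F(log(2)) - F(0) = (3*sin(2)) - (3*sin(1)) = -3*sin(1) + 3*sin(2).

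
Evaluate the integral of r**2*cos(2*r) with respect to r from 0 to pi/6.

-sqrt(3)/8 + sqrt(3)*pi**2/144 + pi/24

Integrate by parts twice (u = r^2, dv = cos(2*r) dr).
An antiderivative is F(r) = r**2*sin(2*r)/2 + r*cos(2*r)/2 - sin(2*r)/4.
Then F(pi/6) - F(0) = (-sqrt(3)/8 + sqrt(3)*pi**2/144 + pi/24) - (0) = -sqrt(3)/8 + sqrt(3)*pi**2/144 + pi/24.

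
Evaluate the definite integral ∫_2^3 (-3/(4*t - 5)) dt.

-3*log(7)/4 + 3*log(3)/4

An antiderivative is F(t) = -3*log(4*t - 5)/4.
Then F(3) - F(2) = (-3*log(7)/4) - (-3*log(3)/4) = -3*log(7)/4 + 3*log(3)/4.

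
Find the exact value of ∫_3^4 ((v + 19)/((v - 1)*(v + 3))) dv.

Factor the denominator: v**2 + 2*v - 3 = (v + 3)(v - 1).
Partial fractions: (v + 19)/((v - 1)*(v + 3)) = -4/(v + 3) + 5/(v - 1).
An antiderivative is F(v) = 5*log(v - 1) - 4*log(v + 3).
Then F(4) - F(3) = (-4*log(7) + 5*log(3)) - (log(2/81)) = -4*log(7) - log(2) + 9*log(3).

-4*log(7) - log(2) + 9*log(3)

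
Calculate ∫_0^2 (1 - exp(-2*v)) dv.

An antiderivative is F(v) = v + exp(-2*v)/2.
Then F(2) - F(0) = (exp(-4)/2 + 2) - (1/2) = exp(-4)/2 + 3/2.

exp(-4)/2 + 3/2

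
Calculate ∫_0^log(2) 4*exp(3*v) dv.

28/3

Let u = exp(v), so du = exp(v) dv. When v = 0, u = 1; when v = log(2), u = 2.
The integral becomes 4·∫ u**2 du from 1 to 2, with antiderivative 4*u**3/3.
Back in v: F(v) = 4*exp(3*v)/3.
Then F(log(2)) - F(0) = (32/3) - (4/3) = 28/3.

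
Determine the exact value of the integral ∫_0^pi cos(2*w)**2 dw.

pi/2

Use the identity cos^2(2*w) = (1 + cos(4*w))/2.
An antiderivative is F(w) = w/2 + sin(4*w)/8.
Then F(pi) - F(0) = (pi/2) - (0) = pi/2.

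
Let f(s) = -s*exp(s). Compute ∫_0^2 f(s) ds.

-exp(2) - 1

Integrate by parts once (u = s, dv = -exp(s) ds).
An antiderivative is F(s) = (-s + 1)*exp(s).
Then F(2) - F(0) = (-exp(2)) - (1) = -exp(2) - 1.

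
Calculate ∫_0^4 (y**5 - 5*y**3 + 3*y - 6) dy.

By the power rule, an antiderivative is F(y) = y**6/6 - 5*y**4/4 + 3*y**2/2 - 6*y.
Then F(4) - F(0) = (1088/3) - (0) = 1088/3.

1088/3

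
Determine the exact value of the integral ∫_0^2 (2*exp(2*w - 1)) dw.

-(1 - exp(4))*exp(-1)

Let u = 2*w - 1, so du = 2 dw. When w = 0, u = -1; when w = 2, u = 3.
The integral becomes ∫ exp(u) du from -1 to 3, with antiderivative exp(u).
Back in w: F(w) = exp(2*w - 1).
Then F(2) - F(0) = (exp(3)) - (exp(-1)) = -(1 - exp(4))*exp(-1).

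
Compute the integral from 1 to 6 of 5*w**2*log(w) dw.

Integrate by parts once (u = ln w, dv = 5*w**2 dw).
An antiderivative is F(w) = 5*w**3*(3*log(w) - 1)/9.
Then F(6) - F(1) = (-120 + 360*log(2) + 360*log(3)) - (-5/9) = -1075/9 + 360*log(2) + 360*log(3).

-1075/9 + 360*log(2) + 360*log(3)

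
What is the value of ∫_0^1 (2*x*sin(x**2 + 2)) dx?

Let u = x**2 + 2, so du = 2*x dx. When x = 0, u = 2; when x = 1, u = 3.
The integral becomes ∫ sin(u) du from 2 to 3, with antiderivative -cos(u).
Back in x: F(x) = -cos(x**2 + 2).
Then F(1) - F(0) = (-cos(3)) - (-cos(2)) = cos(2) - cos(3).

cos(2) - cos(3)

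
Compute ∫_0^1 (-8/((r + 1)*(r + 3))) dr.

Factor the denominator: r**2 + 4*r + 3 = (r + 3)(r + 1).
Partial fractions: -8/((r + 1)*(r + 3)) = 4/(r + 3) - 4/(r + 1).
An antiderivative is F(r) = -4*log(r + 1) + 4*log(r + 3).
Then F(1) - F(0) = (log(16)) - (log(81)) = log(16/81).

log(16/81)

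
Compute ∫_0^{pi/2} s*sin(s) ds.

Integrate by parts once (u = s, dv = sin(s) ds).
An antiderivative is F(s) = -s*cos(s) + sin(s).
Then F(pi/2) - F(0) = (1) - (0) = 1.

1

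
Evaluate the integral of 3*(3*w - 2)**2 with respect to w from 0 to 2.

Let u = 3*w - 2, so du = 3 dw. When w = 0, u = -2; when w = 2, u = 4.
The integral becomes ∫ u**2 du from -2 to 4, with antiderivative u**3/3.
Back in w: F(w) = (3*w - 2)**3/3.
Then F(2) - F(0) = (64/3) - (-8/3) = 24.

24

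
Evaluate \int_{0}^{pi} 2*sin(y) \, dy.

An antiderivative is F(y) = -2*cos(y).
Then F(pi) - F(0) = (2) - (-2) = 4.

4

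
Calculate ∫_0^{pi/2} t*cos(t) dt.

-1 + pi/2

Integrate by parts once (u = t, dv = cos(t) dt).
An antiderivative is F(t) = t*sin(t) + cos(t).
Then F(pi/2) - F(0) = (pi/2) - (1) = -1 + pi/2.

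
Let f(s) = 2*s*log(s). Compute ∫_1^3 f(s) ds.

-4 + 9*log(3)

Integrate by parts once (u = ln s, dv = 2*s ds).
An antiderivative is F(s) = s**2*(2*log(s) - 1)/2.
Then F(3) - F(1) = (-9/2 + 9*log(3)) - (-1/2) = -4 + 9*log(3).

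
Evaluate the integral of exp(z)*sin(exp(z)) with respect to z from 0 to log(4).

cos(1) - cos(4)

Let u = exp(z), so du = exp(z) dz. When z = 0, u = 1; when z = log(4), u = 4.
The integral becomes ∫ sin(u) du from 1 to 4, with antiderivative -cos(u).
Back in z: F(z) = -cos(exp(z)).
Then F(log(4)) - F(0) = (-cos(4)) - (-cos(1)) = cos(1) - cos(4).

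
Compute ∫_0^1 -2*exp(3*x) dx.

An antiderivative is F(x) = -2*exp(3*x)/3.
Then F(1) - F(0) = (-2*exp(3)/3) - (-2/3) = 2/3 - 2*exp(3)/3.

2/3 - 2*exp(3)/3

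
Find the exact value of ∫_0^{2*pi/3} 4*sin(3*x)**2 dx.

4*pi/3

Use the identity sin^2(3*x) = (1 - cos(6*x))/2.
An antiderivative is F(x) = 2*x - sin(6*x)/3.
Then F(2*pi/3) - F(0) = (4*pi/3) - (0) = 4*pi/3.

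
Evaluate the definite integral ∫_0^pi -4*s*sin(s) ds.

Integrate by parts once (u = s, dv = -4*sin(s) ds).
An antiderivative is F(s) = 4*s*cos(s) - 4*sin(s).
Then F(pi) - F(0) = (-4*pi) - (0) = -4*pi.

-4*pi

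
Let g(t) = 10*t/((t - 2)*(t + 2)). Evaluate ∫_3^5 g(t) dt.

Factor the denominator: t**2 - 4 = (t + 2)(t - 2).
Partial fractions: 10*t/((t - 2)*(t + 2)) = 5/(t + 2) + 5/(t - 2).
An antiderivative is F(t) = 5*log(t - 2) + 5*log(t + 2).
Then F(5) - F(3) = (5*log(3) + 5*log(7)) - (5*log(5)) = -5*log(5) + 5*log(3) + 5*log(7).

-5*log(5) + 5*log(3) + 5*log(7)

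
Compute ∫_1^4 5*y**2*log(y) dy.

-35 + 640*log(2)/3

Integrate by parts once (u = ln y, dv = 5*y**2 dy).
An antiderivative is F(y) = 5*y**3*(3*log(y) - 1)/9.
Then F(4) - F(1) = (-320/9 + 640*log(2)/3) - (-5/9) = -35 + 640*log(2)/3.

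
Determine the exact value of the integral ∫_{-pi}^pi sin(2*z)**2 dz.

pi

Use the identity sin^2(2*z) = (1 - cos(4*z))/2.
An antiderivative is F(z) = z/2 - sin(4*z)/8.
Then F(pi) - F(-pi) = (pi/2) - (-pi/2) = pi.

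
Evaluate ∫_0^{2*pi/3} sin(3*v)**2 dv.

Use the identity sin^2(3*v) = (1 - cos(6*v))/2.
An antiderivative is F(v) = v/2 - sin(6*v)/12.
Then F(2*pi/3) - F(0) = (pi/3) - (0) = pi/3.

pi/3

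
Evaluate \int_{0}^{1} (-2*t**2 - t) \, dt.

-7/6

By the power rule, an antiderivative is F(t) = -2*t**3/3 - t**2/2.
Then F(1) - F(0) = (-7/6) - (0) = -7/6.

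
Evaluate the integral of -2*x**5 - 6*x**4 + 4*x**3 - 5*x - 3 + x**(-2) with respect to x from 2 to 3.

By the power rule, an antiderivative is F(x) = -x**6/3 - 6*x**5/5 + x**4 - 5*x**2/2 - 3*x - 1/x.
Then F(3) - F(2) = (-14563/30) - (-1807/30) = -2126/5.

-2126/5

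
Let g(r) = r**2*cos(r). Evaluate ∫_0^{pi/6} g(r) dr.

Integrate by parts twice (u = r^2, dv = cos(r) dr).
An antiderivative is F(r) = r**2*sin(r) + 2*r*cos(r) - 2*sin(r).
Then F(pi/6) - F(0) = (-1 + pi**2/72 + sqrt(3)*pi/6) - (0) = -1 + pi**2/72 + sqrt(3)*pi/6.

-1 + pi**2/72 + sqrt(3)*pi/6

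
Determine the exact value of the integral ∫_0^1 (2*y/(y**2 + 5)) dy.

Let u = y**2 + 5, so du = 2*y dy. When y = 0, u = 5; when y = 1, u = 6.
The integral becomes ∫ 1/u du from 5 to 6, with antiderivative log(u).
Back in y: F(y) = log(y**2 + 5).
Then F(1) - F(0) = (log(6)) - (log(5)) = log(6/5).

log(6/5)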